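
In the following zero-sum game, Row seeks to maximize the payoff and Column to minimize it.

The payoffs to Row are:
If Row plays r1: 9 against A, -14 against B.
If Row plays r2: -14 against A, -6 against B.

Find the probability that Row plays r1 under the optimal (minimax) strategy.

Row minima are -14 and -14, so Row's maximin is -14; column maxima are 9 and -6, so Column's minimax is -6. These differ, so the equilibrium is in mixed strategies.
Let Row play r1 with probability p. Column is indifferent when 9p − 14(1−p) = −14p − 6(1−p), giving p = 8/31.

8/31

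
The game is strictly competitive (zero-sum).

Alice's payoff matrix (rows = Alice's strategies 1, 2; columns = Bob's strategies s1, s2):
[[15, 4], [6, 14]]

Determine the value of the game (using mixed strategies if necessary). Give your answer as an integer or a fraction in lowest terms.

186/19

Row minima are 4 and 6, so Alice's maximin is 6; column maxima are 15 and 14, so Bob's minimax is 14. These differ, so the equilibrium is in mixed strategies.
Let Alice play 1 with probability p. Bob is indifferent when 15p + 6(1−p) = 4p + 14(1−p), giving p = 8/19.
Let Bob play s1 with probability q. Alice is indifferent when 15q + 4(1−q) = 6q + 14(1−q), giving q = 10/19.
The value is 15·(10/19) + (4)·(9/19) = 186/19.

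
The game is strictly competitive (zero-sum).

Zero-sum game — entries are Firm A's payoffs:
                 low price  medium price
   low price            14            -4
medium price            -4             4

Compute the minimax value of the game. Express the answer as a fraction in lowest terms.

Row minima are -4 and -4, so Firm A's maximin is -4; column maxima are 14 and 4, so Firm B's minimax is 4. These differ, so the equilibrium is in mixed strategies.
Let Firm A play low price with probability p. Firm B is indifferent when 14p − 4(1−p) = −4p + 4(1−p), giving p = 4/13.
Let Firm B play low price with probability q. Firm A is indifferent when 14q − 4(1−q) = −4q + 4(1−q), giving q = 4/13.
The value is 14·(4/13) + (-4)·(9/13) = 20/13.

20/13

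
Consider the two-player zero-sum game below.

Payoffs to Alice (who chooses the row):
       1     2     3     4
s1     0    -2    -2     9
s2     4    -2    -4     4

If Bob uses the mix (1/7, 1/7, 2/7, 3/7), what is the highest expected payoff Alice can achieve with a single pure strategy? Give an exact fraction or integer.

s1: (0)·(1/7) + (-2)·(1/7) + (-2)·(2/7) + (9)·(3/7) = 3.
s2: (4)·(1/7) + (-2)·(1/7) + (-4)·(2/7) + (4)·(3/7) = 6/7.
The best pure response is s1 with expected payoff 3.

3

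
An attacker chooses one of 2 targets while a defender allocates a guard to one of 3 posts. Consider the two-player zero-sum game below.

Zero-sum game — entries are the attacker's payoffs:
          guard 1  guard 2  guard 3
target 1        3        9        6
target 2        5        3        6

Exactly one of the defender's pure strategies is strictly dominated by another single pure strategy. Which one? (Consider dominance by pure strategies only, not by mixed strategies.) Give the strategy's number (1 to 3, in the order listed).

The defender prefers columns that give the attacker less. Compare guard 3 with guard 1: 3 < 6, 5 < 6.
So guard 1 strictly dominates guard 3 for the defender; guard 3 is strictly dominated.

3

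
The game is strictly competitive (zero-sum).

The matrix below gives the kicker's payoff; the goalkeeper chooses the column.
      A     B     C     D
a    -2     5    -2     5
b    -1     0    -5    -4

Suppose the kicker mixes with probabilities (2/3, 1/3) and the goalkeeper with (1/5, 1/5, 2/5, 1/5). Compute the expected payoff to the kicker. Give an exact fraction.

Against (1/5, 1/5, 2/5, 1/5), each row's expected payoff is a: 4/5; b: -3.
Taking the (2/3, 1/3)-weighted average: (2/3)·(4/5) + (1/3)·(-3) = -7/15.

-7/15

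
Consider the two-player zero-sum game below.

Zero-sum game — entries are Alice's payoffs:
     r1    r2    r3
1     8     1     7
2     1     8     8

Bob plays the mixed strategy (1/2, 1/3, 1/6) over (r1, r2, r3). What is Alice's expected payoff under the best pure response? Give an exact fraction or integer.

1: (8)·(1/2) + (1)·(1/3) + (7)·(1/6) = 11/2.
2: (1)·(1/2) + (8)·(1/3) + (8)·(1/6) = 9/2.
The best pure response is 1 with expected payoff 11/2.

11/2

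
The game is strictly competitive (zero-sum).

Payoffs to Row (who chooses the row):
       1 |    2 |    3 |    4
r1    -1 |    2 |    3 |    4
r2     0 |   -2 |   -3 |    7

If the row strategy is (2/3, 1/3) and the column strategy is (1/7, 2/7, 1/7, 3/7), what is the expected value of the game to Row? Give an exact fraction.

50/21

Against (1/7, 2/7, 1/7, 3/7), each row's expected payoff is r1: 18/7; r2: 2.
Taking the (2/3, 1/3)-weighted average: (2/3)·(18/7) + (1/3)·(2) = 50/21.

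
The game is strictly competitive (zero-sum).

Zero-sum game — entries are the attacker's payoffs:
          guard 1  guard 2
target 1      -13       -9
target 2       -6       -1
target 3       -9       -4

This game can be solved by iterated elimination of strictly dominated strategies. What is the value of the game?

Column guard 2 is strictly dominated by guard 1 for the defender (-13<-9, -6<-1, -9<-4); eliminate guard 2.
Row target 1 is strictly dominated by row target 2 (-6>-13); eliminate target 1.
Row target 3 is strictly dominated by row target 2 (-6>-9); eliminate target 3.
Only (target 2, guard 1) remains, with payoff -6.

-6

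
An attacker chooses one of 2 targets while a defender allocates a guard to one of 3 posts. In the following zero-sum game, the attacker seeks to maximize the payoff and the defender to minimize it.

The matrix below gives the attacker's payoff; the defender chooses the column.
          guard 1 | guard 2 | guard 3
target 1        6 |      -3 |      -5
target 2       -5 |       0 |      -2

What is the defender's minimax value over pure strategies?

The worst case (largest entry) in each column is guard 1: 6, guard 2: 0, guard 3: -2.
The best (smallest) of these is -2.

-2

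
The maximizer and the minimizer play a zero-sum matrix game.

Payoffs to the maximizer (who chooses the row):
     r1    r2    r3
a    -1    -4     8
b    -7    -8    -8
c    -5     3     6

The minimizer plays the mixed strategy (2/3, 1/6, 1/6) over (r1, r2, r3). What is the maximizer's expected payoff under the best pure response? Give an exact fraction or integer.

0

a: (-1)·(2/3) + (-4)·(1/6) + (8)·(1/6) = 0.
b: (-7)·(2/3) + (-8)·(1/6) + (-8)·(1/6) = -22/3.
c: (-5)·(2/3) + (3)·(1/6) + (6)·(1/6) = -11/6.
The best pure response is a with expected payoff 0.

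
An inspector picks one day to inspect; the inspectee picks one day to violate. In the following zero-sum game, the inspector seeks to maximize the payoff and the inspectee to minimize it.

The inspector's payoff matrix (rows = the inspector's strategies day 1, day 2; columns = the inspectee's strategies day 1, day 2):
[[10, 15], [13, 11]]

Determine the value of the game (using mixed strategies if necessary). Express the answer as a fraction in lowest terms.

Row minima are 10 and 11, so the inspector's maximin is 11; column maxima are 13 and 15, so the inspectee's minimax is 13. These differ, so the equilibrium is in mixed strategies.
Let the inspector play day 1 with probability p. The inspectee is indifferent when 10p + 13(1−p) = 15p + 11(1−p), giving p = 2/7.
Let the inspectee play day 1 with probability q. The inspector is indifferent when 10q + 15(1−q) = 13q + 11(1−q), giving q = 4/7.
The value is 10·(4/7) + (15)·(3/7) = 85/7.

85/7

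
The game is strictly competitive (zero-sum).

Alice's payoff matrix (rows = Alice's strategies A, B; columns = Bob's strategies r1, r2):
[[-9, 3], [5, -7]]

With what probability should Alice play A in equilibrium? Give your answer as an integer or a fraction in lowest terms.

Row minima are -9 and -7, so Alice's maximin is -7; column maxima are 5 and 3, so Bob's minimax is 3. These differ, so the equilibrium is in mixed strategies.
Let Alice play A with probability p. Bob is indifferent when −9p + 5(1−p) = 3p − 7(1−p), giving p = 1/2.

1/2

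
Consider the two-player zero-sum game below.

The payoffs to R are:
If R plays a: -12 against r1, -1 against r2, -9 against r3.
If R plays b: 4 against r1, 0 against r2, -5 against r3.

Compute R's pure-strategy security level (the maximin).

The worst-case payoff for each row is a: -12, b: -5.
The best of these is -5.

-5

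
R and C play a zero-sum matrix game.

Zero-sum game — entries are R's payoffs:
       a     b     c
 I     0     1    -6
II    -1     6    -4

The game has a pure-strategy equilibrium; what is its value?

Row minima: -6, -4 → R's maximin is -4.
Column maxima: 0, 6, -4 → C's minimax is -4.
They coincide at (II, c), so the value is -4.

-4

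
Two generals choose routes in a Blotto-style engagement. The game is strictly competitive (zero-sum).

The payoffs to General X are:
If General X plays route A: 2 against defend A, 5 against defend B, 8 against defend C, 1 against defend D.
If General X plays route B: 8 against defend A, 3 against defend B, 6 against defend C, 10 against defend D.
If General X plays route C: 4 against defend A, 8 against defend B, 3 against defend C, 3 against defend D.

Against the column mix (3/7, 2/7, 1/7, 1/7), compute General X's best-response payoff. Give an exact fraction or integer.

46/7

route A: (2)·(3/7) + (5)·(2/7) + (8)·(1/7) + (1)·(1/7) = 25/7.
route B: (8)·(3/7) + (3)·(2/7) + (6)·(1/7) + (10)·(1/7) = 46/7.
route C: (4)·(3/7) + (8)·(2/7) + (3)·(1/7) + (3)·(1/7) = 34/7.
The best pure response is route B with expected payoff 46/7.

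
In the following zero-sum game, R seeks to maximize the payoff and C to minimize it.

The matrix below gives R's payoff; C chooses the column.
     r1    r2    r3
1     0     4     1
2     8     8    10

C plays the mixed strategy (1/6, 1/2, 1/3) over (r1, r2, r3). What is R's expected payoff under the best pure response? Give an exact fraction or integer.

26/3

1: (0)·(1/6) + (4)·(1/2) + (1)·(1/3) = 7/3.
2: (8)·(1/6) + (8)·(1/2) + (10)·(1/3) = 26/3.
The best pure response is 2 with expected payoff 26/3.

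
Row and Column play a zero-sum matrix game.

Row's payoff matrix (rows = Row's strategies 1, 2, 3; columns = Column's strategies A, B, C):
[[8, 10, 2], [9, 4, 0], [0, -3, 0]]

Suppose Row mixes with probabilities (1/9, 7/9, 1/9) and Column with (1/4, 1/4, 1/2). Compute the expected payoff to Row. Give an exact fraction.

55/18

Against (1/4, 1/4, 1/2), each row's expected payoff is 1: 11/2; 2: 13/4; 3: -3/4.
Taking the (1/9, 7/9, 1/9)-weighted average: (1/9)·(11/2) + (7/9)·(13/4) + (1/9)·(-3/4) = 55/18.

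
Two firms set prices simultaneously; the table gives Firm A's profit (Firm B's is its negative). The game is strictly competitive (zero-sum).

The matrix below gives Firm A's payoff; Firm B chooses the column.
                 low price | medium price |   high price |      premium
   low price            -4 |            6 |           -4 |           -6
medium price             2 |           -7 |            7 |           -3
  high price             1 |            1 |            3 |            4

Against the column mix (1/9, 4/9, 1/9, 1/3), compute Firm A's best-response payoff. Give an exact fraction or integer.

low price: (-4)·(1/9) + (6)·(4/9) + (-4)·(1/9) + (-6)·(1/3) = -2/9.
medium price: (2)·(1/9) + (-7)·(4/9) + (7)·(1/9) + (-3)·(1/3) = -28/9.
high price: (1)·(1/9) + (1)·(4/9) + (3)·(1/9) + (4)·(1/3) = 20/9.
The best pure response is high price with expected payoff 20/9.

20/9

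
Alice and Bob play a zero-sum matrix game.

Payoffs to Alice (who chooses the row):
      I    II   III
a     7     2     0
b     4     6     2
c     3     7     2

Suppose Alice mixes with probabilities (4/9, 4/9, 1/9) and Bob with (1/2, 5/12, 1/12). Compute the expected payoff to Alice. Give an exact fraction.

487/108

Against (1/2, 5/12, 1/12), each row's expected payoff is a: 13/3; b: 14/3; c: 55/12.
Taking the (4/9, 4/9, 1/9)-weighted average: (4/9)·(13/3) + (4/9)·(14/3) + (1/9)·(55/12) = 487/108.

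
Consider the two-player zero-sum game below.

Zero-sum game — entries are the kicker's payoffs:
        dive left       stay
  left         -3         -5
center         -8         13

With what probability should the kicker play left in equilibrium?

Row minima are -5 and -8, so the kicker's maximin is -5; column maxima are -3 and 13, so the goalkeeper's minimax is -3. These differ, so the equilibrium is in mixed strategies.
Let the kicker play left with probability p. The goalkeeper is indifferent when −3p − 8(1−p) = −5p + 13(1−p), giving p = 21/23.

21/23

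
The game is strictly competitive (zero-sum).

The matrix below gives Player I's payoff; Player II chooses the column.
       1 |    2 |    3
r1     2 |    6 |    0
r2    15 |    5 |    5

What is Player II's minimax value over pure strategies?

The worst case (largest entry) in each column is 1: 15, 2: 6, 3: 5.
The best (smallest) of these is 5.

5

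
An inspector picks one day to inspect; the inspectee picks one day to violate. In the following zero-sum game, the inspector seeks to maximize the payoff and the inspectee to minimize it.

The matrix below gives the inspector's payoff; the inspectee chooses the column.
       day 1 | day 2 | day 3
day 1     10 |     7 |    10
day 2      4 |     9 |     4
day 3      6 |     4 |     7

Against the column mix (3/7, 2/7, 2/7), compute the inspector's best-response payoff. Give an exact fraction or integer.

day 1: (10)·(3/7) + (7)·(2/7) + (10)·(2/7) = 64/7.
day 2: (4)·(3/7) + (9)·(2/7) + (4)·(2/7) = 38/7.
day 3: (6)·(3/7) + (4)·(2/7) + (7)·(2/7) = 40/7.
The best pure response is day 1 with expected payoff 64/7.

64/7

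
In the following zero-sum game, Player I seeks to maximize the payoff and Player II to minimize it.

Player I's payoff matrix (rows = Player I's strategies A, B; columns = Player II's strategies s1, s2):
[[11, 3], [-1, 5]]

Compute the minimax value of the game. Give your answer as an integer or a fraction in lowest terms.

29/7

Row minima are 3 and -1, so Player I's maximin is 3; column maxima are 11 and 5, so Player II's minimax is 5. These differ, so the equilibrium is in mixed strategies.
Let Player I play A with probability p. Player II is indifferent when 11p − (1−p) = 3p + 5(1−p), giving p = 3/7.
Let Player II play s1 with probability q. Player I is indifferent when 11q + 3(1−q) = −q + 5(1−q), giving q = 1/7.
The value is 11·(1/7) + (3)·(6/7) = 29/7.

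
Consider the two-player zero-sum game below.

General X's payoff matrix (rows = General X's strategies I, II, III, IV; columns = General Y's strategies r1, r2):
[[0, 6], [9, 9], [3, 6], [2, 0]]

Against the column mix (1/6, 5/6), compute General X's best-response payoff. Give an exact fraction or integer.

9

I: (0)·(1/6) + (6)·(5/6) = 5.
II: (9)·(1/6) + (9)·(5/6) = 9.
III: (3)·(1/6) + (6)·(5/6) = 11/2.
IV: (2)·(1/6) + (0)·(5/6) = 1/3.
The best pure response is II with expected payoff 9.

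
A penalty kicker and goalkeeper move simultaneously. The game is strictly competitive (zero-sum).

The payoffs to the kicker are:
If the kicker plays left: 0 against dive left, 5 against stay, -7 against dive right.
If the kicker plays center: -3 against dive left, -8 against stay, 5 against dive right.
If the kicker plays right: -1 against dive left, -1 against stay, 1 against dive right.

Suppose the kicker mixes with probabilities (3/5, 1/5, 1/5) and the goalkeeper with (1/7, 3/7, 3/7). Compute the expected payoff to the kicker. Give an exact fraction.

Against (1/7, 3/7, 3/7), each row's expected payoff is left: -6/7; center: -12/7; right: -1/7.
Taking the (3/5, 1/5, 1/5)-weighted average: (3/5)·(-6/7) + (1/5)·(-12/7) + (1/5)·(-1/7) = -31/35.

-31/35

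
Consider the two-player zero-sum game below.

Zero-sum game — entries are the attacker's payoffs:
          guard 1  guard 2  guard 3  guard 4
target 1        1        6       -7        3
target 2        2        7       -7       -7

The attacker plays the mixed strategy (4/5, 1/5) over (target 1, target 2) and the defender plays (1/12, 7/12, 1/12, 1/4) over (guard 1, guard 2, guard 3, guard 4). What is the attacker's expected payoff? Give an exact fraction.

Against (1/12, 7/12, 1/12, 1/4), each row's expected payoff is target 1: 15/4; target 2: 23/12.
Taking the (4/5, 1/5)-weighted average: (4/5)·(15/4) + (1/5)·(23/12) = 203/60.

203/60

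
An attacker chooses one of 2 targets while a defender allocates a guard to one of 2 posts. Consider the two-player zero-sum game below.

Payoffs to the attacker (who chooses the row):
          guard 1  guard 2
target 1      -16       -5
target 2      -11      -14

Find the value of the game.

Row minima are -16 and -14, so the attacker's maximin is -14; column maxima are -11 and -5, so the defender's minimax is -11. These differ, so the equilibrium is in mixed strategies.
Let the attacker play target 1 with probability p. The defender is indifferent when −16p − 11(1−p) = −5p − 14(1−p), giving p = 3/14.
Let the defender play guard 1 with probability q. The attacker is indifferent when −16q − 5(1−q) = −11q − 14(1−q), giving q = 9/14.
The value is -16·(9/14) + (-5)·(5/14) = -169/14.

-169/14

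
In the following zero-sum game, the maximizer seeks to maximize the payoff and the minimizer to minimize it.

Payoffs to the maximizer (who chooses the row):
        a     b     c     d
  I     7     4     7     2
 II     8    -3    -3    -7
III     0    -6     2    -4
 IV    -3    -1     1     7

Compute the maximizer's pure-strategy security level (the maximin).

2

The worst-case payoff for each row is I: 2, II: -7, III: -6, IV: -3.
The best of these is 2.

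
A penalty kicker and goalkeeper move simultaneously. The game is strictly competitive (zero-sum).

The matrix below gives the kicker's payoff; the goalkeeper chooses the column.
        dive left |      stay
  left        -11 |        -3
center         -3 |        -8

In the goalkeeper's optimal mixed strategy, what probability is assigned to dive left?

5/13

Row minima are -11 and -8, so the kicker's maximin is -8; column maxima are -3 and -3, so the goalkeeper's minimax is -3. These differ, so the equilibrium is in mixed strategies.
Let the goalkeeper play dive left with probability q. The kicker is indifferent when −11q − 3(1−q) = −3q − 8(1−q), giving q = 5/13.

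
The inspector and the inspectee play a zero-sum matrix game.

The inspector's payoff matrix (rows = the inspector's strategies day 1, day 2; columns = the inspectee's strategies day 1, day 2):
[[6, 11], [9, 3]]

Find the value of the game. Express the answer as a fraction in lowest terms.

81/11

Row minima are 6 and 3, so the inspector's maximin is 6; column maxima are 9 and 11, so the inspectee's minimax is 9. These differ, so the equilibrium is in mixed strategies.
Let the inspector play day 1 with probability p. The inspectee is indifferent when 6p + 9(1−p) = 11p + 3(1−p), giving p = 6/11.
Let the inspectee play day 1 with probability q. The inspector is indifferent when 6q + 11(1−q) = 9q + 3(1−q), giving q = 8/11.
The value is 6·(8/11) + (11)·(3/11) = 81/11.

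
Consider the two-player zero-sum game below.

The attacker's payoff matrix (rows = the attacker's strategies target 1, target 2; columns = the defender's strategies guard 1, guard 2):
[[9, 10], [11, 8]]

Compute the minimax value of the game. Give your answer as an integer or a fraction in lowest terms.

Row minima are 9 and 8, so the attacker's maximin is 9; column maxima are 11 and 10, so the defender's minimax is 10. These differ, so the equilibrium is in mixed strategies.
Let the attacker play target 1 with probability p. The defender is indifferent when 9p + 11(1−p) = 10p + 8(1−p), giving p = 3/4.
Let the defender play guard 1 with probability q. The attacker is indifferent when 9q + 10(1−q) = 11q + 8(1−q), giving q = 1/2.
The value is 9·(1/2) + (10)·(1/2) = 19/2.

19/2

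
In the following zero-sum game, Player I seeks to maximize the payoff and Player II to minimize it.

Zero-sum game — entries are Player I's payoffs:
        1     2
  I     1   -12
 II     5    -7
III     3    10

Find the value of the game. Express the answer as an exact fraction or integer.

71/19

Row I is strictly dominated by row II, so Player I never plays it.
The remaining 2×2 game on (II, III) × (1, 2) has no saddle point. Let Player I play II with probability p; indifference gives 5p + 3(1−p) = −7p + 10(1−p), so p = 7/19.
Similarly Player II's optimal q on 1 is 17/19, and the value is 5·(17/19) + (-7)·(2/19) = 71/19.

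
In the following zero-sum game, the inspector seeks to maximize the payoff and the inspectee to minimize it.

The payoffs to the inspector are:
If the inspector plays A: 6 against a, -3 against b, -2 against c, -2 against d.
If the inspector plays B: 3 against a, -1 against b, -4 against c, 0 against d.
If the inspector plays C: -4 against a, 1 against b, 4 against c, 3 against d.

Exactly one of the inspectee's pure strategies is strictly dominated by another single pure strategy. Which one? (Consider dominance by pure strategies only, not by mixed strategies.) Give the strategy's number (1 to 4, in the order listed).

4

The inspectee prefers columns that give the inspector less. Compare d with b: -3 < -2, -1 < 0, 1 < 3.
So b strictly dominates d for the inspectee; d is strictly dominated.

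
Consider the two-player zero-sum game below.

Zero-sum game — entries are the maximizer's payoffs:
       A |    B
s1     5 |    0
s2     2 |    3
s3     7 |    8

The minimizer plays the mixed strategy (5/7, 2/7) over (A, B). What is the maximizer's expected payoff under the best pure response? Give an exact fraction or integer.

51/7

s1: (5)·(5/7) + (0)·(2/7) = 25/7.
s2: (2)·(5/7) + (3)·(2/7) = 16/7.
s3: (7)·(5/7) + (8)·(2/7) = 51/7.
The best pure response is s3 with expected payoff 51/7.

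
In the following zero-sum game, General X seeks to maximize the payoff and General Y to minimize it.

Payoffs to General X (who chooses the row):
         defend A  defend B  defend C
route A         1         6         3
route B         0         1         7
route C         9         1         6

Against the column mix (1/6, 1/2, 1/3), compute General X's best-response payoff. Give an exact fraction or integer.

25/6

route A: (1)·(1/6) + (6)·(1/2) + (3)·(1/3) = 25/6.
route B: (0)·(1/6) + (1)·(1/2) + (7)·(1/3) = 17/6.
route C: (9)·(1/6) + (1)·(1/2) + (6)·(1/3) = 4.
The best pure response is route A with expected payoff 25/6.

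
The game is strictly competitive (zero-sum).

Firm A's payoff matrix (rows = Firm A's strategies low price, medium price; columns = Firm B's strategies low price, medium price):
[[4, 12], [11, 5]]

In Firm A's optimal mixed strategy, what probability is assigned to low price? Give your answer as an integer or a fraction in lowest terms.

Row minima are 4 and 5, so Firm A's maximin is 5; column maxima are 11 and 12, so Firm B's minimax is 11. These differ, so the equilibrium is in mixed strategies.
Let Firm A play low price with probability p. Firm B is indifferent when 4p + 11(1−p) = 12p + 5(1−p), giving p = 3/7.

3/7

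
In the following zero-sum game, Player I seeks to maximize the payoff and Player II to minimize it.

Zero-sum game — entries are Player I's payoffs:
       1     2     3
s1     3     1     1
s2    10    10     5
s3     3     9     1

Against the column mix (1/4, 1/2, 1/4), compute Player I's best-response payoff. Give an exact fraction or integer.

s1: (3)·(1/4) + (1)·(1/2) + (1)·(1/4) = 3/2.
s2: (10)·(1/4) + (10)·(1/2) + (5)·(1/4) = 35/4.
s3: (3)·(1/4) + (9)·(1/2) + (1)·(1/4) = 11/2.
The best pure response is s2 with expected payoff 35/4.

35/4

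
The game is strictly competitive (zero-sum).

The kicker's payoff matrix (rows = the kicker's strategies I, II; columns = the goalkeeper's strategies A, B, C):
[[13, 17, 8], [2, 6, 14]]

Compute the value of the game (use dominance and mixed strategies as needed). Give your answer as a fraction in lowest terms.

166/17

Column B is strictly dominated by A for the goalkeeper (it gives the kicker more in every row).
The remaining 2×2 game on (I, II) × (A, C) has no saddle point. Let the kicker play I with probability p; indifference gives 13p + 2(1−p) = 8p + 14(1−p), so p = 12/17.
Similarly the goalkeeper's optimal q on A is 6/17, and the value is 13·(6/17) + (8)·(11/17) = 166/17.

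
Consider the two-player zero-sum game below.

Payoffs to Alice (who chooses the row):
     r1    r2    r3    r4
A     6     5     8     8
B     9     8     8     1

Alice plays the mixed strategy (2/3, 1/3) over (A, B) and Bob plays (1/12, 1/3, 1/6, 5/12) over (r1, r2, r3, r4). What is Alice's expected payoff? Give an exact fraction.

Against (1/12, 1/3, 1/6, 5/12), each row's expected payoff is A: 41/6; B: 31/6.
Taking the (2/3, 1/3)-weighted average: (2/3)·(41/6) + (1/3)·(31/6) = 113/18.

113/18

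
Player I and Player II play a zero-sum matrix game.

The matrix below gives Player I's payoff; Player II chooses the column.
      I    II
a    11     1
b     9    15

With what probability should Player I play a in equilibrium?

3/8

Row minima are 1 and 9, so Player I's maximin is 9; column maxima are 11 and 15, so Player II's minimax is 11. These differ, so the equilibrium is in mixed strategies.
Let Player I play a with probability p. Player II is indifferent when 11p + 9(1−p) = p + 15(1−p), giving p = 3/8.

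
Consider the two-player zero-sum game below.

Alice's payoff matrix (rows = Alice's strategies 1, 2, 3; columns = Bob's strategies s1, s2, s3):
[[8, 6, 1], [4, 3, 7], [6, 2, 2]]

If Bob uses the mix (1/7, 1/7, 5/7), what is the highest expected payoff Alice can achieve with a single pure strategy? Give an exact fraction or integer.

1: (8)·(1/7) + (6)·(1/7) + (1)·(5/7) = 19/7.
2: (4)·(1/7) + (3)·(1/7) + (7)·(5/7) = 6.
3: (6)·(1/7) + (2)·(1/7) + (2)·(5/7) = 18/7.
The best pure response is 2 with expected payoff 6.

6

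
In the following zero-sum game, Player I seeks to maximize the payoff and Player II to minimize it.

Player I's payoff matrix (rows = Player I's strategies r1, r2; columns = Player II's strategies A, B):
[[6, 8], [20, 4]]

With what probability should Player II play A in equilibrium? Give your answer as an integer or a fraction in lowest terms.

2/9

Row minima are 6 and 4, so Player I's maximin is 6; column maxima are 20 and 8, so Player II's minimax is 8. These differ, so the equilibrium is in mixed strategies.
Let Player II play A with probability q. Player I is indifferent when 6q + 8(1−q) = 20q + 4(1−q), giving q = 2/9.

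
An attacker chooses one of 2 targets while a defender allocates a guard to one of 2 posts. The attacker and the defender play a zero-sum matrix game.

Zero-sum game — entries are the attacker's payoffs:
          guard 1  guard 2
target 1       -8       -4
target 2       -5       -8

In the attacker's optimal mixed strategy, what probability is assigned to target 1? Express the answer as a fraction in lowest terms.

Row minima are -8 and -8, so the attacker's maximin is -8; column maxima are -5 and -4, so the defender's minimax is -5. These differ, so the equilibrium is in mixed strategies.
Let the attacker play target 1 with probability p. The defender is indifferent when −8p − 5(1−p) = −4p − 8(1−p), giving p = 3/7.

3/7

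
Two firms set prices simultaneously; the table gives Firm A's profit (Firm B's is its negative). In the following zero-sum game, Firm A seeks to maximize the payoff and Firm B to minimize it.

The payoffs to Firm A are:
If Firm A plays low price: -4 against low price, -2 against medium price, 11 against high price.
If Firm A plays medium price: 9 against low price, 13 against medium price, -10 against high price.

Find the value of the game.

59/34

Column medium price is strictly dominated by low price for Firm B (it gives Firm A more in every row).
The remaining 2×2 game on (low price, medium price) × (low price, high price) has no saddle point. Let Firm A play low price with probability p; indifference gives −4p + 9(1−p) = 11p − 10(1−p), so p = 19/34.
Similarly Firm B's optimal q on low price is 21/34, and the value is -4·(21/34) + (11)·(13/34) = 59/34.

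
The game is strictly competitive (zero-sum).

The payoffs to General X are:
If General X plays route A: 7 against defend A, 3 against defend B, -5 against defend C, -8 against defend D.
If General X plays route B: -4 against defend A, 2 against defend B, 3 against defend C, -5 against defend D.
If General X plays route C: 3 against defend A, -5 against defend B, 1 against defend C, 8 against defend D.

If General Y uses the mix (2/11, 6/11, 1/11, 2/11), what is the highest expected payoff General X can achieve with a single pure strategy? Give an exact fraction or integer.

1

route A: (7)·(2/11) + (3)·(6/11) + (-5)·(1/11) + (-8)·(2/11) = 1.
route B: (-4)·(2/11) + (2)·(6/11) + (3)·(1/11) + (-5)·(2/11) = -3/11.
route C: (3)·(2/11) + (-5)·(6/11) + (1)·(1/11) + (8)·(2/11) = -7/11.
The best pure response is route A with expected payoff 1.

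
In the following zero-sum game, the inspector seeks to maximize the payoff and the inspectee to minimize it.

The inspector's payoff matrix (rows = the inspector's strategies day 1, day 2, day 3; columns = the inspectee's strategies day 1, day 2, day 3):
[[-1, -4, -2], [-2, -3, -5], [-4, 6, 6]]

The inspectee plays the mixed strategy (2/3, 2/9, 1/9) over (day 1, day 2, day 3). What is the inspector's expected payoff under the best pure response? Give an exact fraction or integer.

-2/3

day 1: (-1)·(2/3) + (-4)·(2/9) + (-2)·(1/9) = -16/9.
day 2: (-2)·(2/3) + (-3)·(2/9) + (-5)·(1/9) = -23/9.
day 3: (-4)·(2/3) + (6)·(2/9) + (6)·(1/9) = -2/3.
The best pure response is day 3 with expected payoff -2/3.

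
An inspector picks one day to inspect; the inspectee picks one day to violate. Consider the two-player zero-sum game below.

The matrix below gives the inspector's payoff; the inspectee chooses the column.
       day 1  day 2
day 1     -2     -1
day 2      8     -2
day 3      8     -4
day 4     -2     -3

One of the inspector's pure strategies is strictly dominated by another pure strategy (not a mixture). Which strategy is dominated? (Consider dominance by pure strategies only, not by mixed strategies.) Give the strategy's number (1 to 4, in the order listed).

Compare day 4 with day 2: 8 > -2, -2 > -3.
So day 2 strictly dominates day 4 for the inspector; day 4 is strictly dominated.

4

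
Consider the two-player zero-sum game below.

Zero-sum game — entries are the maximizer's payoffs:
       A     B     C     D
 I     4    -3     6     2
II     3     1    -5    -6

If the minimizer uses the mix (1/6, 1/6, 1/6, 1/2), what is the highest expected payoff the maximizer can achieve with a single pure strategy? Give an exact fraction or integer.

I: (4)·(1/6) + (-3)·(1/6) + (6)·(1/6) + (2)·(1/2) = 13/6.
II: (3)·(1/6) + (1)·(1/6) + (-5)·(1/6) + (-6)·(1/2) = -19/6.
The best pure response is I with expected payoff 13/6.

13/6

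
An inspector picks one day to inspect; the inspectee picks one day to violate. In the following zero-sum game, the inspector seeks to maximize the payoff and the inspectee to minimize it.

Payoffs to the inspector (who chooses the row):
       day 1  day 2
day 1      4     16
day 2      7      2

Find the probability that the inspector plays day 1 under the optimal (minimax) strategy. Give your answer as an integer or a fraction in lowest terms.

5/17

Row minima are 4 and 2, so the inspector's maximin is 4; column maxima are 7 and 16, so the inspectee's minimax is 7. These differ, so the equilibrium is in mixed strategies.
Let the inspector play day 1 with probability p. The inspectee is indifferent when 4p + 7(1−p) = 16p + 2(1−p), giving p = 5/17.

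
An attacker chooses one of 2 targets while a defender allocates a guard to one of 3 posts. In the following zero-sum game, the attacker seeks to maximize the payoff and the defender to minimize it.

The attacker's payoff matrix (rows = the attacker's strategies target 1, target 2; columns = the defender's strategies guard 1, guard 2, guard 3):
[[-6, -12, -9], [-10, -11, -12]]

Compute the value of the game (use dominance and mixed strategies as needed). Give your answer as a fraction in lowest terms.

Column guard 1 is strictly dominated by guard 2 for the defender (it gives the attacker more in every row).
The remaining 2×2 game on (target 1, target 2) × (guard 2, guard 3) has no saddle point. Let the attacker play target 1 with probability p; indifference gives −12p − 11(1−p) = −9p − 12(1−p), so p = 1/4.
Similarly the defender's optimal q on guard 2 is 3/4, and the value is -12·(3/4) + (-9)·(1/4) = -45/4.

-45/4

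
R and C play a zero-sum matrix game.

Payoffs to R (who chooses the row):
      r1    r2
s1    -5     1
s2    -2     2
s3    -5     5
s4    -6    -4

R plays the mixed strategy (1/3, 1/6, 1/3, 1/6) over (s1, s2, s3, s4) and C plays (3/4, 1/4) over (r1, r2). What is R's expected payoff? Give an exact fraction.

-37/12

Against (3/4, 1/4), each row's expected payoff is s1: -7/2; s2: -1; s3: -5/2; s4: -11/2.
Taking the (1/3, 1/6, 1/3, 1/6)-weighted average: (1/3)·(-7/2) + (1/6)·(-1) + (1/3)·(-5/2) + (1/6)·(-11/2) = -37/12.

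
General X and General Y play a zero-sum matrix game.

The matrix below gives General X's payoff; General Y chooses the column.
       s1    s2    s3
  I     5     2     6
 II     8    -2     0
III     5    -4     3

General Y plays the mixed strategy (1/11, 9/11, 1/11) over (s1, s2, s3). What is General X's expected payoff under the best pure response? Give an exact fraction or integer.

I: (5)·(1/11) + (2)·(9/11) + (6)·(1/11) = 29/11.
II: (8)·(1/11) + (-2)·(9/11) + (0)·(1/11) = -10/11.
III: (5)·(1/11) + (-4)·(9/11) + (3)·(1/11) = -28/11.
The best pure response is I with expected payoff 29/11.

29/11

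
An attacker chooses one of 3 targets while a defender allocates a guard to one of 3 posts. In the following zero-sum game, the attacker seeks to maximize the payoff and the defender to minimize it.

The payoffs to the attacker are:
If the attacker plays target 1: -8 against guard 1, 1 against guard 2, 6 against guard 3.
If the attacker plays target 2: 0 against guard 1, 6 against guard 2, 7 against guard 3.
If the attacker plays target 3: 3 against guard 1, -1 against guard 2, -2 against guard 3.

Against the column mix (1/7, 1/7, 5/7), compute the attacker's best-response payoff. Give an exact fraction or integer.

41/7

target 1: (-8)·(1/7) + (1)·(1/7) + (6)·(5/7) = 23/7.
target 2: (0)·(1/7) + (6)·(1/7) + (7)·(5/7) = 41/7.
target 3: (3)·(1/7) + (-1)·(1/7) + (-2)·(5/7) = -8/7.
The best pure response is target 2 with expected payoff 41/7.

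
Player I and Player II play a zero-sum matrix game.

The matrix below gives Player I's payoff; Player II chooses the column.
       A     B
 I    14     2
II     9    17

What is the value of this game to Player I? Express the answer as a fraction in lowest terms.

11

Row minima are 2 and 9, so Player I's maximin is 9; column maxima are 14 and 17, so Player II's minimax is 14. These differ, so the equilibrium is in mixed strategies.
Let Player I play I with probability p. Player II is indifferent when 14p + 9(1−p) = 2p + 17(1−p), giving p = 2/5.
Let Player II play A with probability q. Player I is indifferent when 14q + 2(1−q) = 9q + 17(1−q), giving q = 3/4.
The value is 14·(3/4) + (2)·(1/4) = 11.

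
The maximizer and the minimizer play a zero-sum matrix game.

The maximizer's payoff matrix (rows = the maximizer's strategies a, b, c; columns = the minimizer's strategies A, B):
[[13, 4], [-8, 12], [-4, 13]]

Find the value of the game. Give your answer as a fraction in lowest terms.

185/26

Row b is strictly dominated by row c, so the maximizer never plays it.
The remaining 2×2 game on (a, c) × (A, B) has no saddle point. Let the maximizer play a with probability p; indifference gives 13p − 4(1−p) = 4p + 13(1−p), so p = 17/26.
Similarly the minimizer's optimal q on A is 9/26, and the value is 13·(9/26) + (4)·(17/26) = 185/26.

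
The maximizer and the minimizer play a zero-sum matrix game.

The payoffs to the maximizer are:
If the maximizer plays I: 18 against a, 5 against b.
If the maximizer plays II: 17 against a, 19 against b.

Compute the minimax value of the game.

Row minima are 5 and 17, so the maximizer's maximin is 17; column maxima are 18 and 19, so the minimizer's minimax is 18. These differ, so the equilibrium is in mixed strategies.
Let the maximizer play I with probability p. The minimizer is indifferent when 18p + 17(1−p) = 5p + 19(1−p), giving p = 2/15.
Let the minimizer play a with probability q. The maximizer is indifferent when 18q + 5(1−q) = 17q + 19(1−q), giving q = 14/15.
The value is 18·(14/15) + (5)·(1/15) = 257/15.

257/15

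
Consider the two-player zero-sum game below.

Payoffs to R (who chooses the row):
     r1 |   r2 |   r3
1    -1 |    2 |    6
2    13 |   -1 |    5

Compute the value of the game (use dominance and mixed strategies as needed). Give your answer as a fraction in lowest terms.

25/17

Column r3 is strictly dominated by r2 for C (it gives R more in every row).
The remaining 2×2 game on (1, 2) × (r1, r2) has no saddle point. Let R play 1 with probability p; indifference gives −p + 13(1−p) = 2p − (1−p), so p = 14/17.
Similarly C's optimal q on r1 is 3/17, and the value is -1·(3/17) + (2)·(14/17) = 25/17.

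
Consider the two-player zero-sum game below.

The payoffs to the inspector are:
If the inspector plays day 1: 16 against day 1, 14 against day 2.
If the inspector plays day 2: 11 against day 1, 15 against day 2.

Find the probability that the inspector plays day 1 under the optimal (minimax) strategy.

Row minima are 14 and 11, so the inspector's maximin is 14; column maxima are 16 and 15, so the inspectee's minimax is 15. These differ, so the equilibrium is in mixed strategies.
Let the inspector play day 1 with probability p. The inspectee is indifferent when 16p + 11(1−p) = 14p + 15(1−p), giving p = 2/3.

2/3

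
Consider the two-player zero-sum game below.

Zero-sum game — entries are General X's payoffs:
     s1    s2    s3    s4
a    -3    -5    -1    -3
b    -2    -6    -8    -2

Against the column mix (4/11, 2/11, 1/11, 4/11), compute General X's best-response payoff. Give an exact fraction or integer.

-35/11

a: (-3)·(4/11) + (-5)·(2/11) + (-1)·(1/11) + (-3)·(4/11) = -35/11.
b: (-2)·(4/11) + (-6)·(2/11) + (-8)·(1/11) + (-2)·(4/11) = -36/11.
The best pure response is a with expected payoff -35/11.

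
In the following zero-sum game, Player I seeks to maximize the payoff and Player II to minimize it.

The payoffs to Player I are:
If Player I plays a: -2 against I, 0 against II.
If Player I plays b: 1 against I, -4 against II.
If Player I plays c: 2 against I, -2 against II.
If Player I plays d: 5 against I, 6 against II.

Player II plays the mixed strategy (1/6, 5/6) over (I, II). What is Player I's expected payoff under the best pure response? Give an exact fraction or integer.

a: (-2)·(1/6) + (0)·(5/6) = -1/3.
b: (1)·(1/6) + (-4)·(5/6) = -19/6.
c: (2)·(1/6) + (-2)·(5/6) = -4/3.
d: (5)·(1/6) + (6)·(5/6) = 35/6.
The best pure response is d with expected payoff 35/6.

35/6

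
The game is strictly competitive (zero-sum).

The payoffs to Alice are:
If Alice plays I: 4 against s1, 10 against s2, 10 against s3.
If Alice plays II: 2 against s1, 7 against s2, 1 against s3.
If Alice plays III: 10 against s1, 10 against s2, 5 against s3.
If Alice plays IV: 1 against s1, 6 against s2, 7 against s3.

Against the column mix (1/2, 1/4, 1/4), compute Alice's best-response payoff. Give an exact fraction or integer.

35/4

I: (4)·(1/2) + (10)·(1/4) + (10)·(1/4) = 7.
II: (2)·(1/2) + (7)·(1/4) + (1)·(1/4) = 3.
III: (10)·(1/2) + (10)·(1/4) + (5)·(1/4) = 35/4.
IV: (1)·(1/2) + (6)·(1/4) + (7)·(1/4) = 15/4.
The best pure response is III with expected payoff 35/4.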